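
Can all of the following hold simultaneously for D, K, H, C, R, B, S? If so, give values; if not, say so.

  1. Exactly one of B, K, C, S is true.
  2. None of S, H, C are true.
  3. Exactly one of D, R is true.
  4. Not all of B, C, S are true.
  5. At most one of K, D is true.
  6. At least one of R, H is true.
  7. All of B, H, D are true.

No satisfying assignment exists.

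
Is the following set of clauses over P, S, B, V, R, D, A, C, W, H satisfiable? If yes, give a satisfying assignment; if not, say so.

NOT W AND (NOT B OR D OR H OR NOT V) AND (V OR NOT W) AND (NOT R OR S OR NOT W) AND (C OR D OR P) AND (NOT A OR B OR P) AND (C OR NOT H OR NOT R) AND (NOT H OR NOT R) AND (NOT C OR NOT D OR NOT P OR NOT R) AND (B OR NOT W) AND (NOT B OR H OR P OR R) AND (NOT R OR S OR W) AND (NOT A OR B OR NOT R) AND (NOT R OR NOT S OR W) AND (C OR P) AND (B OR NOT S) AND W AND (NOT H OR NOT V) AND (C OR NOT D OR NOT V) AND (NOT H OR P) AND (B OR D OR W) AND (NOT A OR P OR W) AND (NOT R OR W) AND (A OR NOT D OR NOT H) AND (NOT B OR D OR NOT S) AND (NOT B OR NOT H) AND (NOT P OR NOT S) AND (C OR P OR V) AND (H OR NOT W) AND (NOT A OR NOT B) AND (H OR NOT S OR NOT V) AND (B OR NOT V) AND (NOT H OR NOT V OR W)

The formula is unsatisfiable.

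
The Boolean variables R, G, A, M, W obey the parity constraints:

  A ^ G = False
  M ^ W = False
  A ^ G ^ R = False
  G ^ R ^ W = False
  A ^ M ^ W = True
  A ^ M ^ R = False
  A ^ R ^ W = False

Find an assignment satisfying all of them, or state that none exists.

R: False, G: True, A: True, M: True, W: True

A ^ G = T ^ T = False ✓
M ^ W = T ^ T = False ✓
A ^ G ^ R = T ^ T ^ F = False ✓
G ^ R ^ W = T ^ F ^ T = False ✓
A ^ M ^ W = T ^ T ^ T = True ✓
A ^ M ^ R = T ^ T ^ F = False ✓
A ^ R ^ W = T ^ F ^ T = False ✓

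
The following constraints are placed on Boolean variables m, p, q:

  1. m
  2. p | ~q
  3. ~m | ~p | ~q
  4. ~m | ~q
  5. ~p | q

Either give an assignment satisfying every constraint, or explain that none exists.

m: True; p: False; q: False

Unit clause (m) forces m = True.
In (~m | ~q) only ~q is left, so q = False.
In (~p | q) only ~p is left, so p = False.
Check each clause:
  (m): m holds.
  (p | ~q): ~q holds.
  (~m | ~p | ~q): ~p holds.
  (~m | ~q): ~q holds.
  (~p | q): ~p holds.
All clauses satisfied.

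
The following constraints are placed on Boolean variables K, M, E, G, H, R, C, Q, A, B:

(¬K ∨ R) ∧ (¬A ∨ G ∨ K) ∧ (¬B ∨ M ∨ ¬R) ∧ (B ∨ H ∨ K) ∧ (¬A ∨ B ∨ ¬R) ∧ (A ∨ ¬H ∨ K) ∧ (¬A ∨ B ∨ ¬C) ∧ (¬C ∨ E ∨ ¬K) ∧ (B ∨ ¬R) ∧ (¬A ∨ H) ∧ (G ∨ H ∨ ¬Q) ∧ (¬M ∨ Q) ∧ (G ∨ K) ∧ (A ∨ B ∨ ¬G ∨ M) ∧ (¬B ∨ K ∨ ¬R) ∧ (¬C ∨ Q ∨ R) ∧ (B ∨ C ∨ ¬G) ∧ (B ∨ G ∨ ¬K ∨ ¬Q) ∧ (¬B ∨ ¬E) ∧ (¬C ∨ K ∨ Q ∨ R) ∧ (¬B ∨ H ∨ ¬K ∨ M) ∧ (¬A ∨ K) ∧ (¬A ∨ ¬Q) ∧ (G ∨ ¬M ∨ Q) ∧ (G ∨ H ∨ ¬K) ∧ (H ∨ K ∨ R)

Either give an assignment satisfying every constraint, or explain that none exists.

K = True, M = True, E = False, G = True, H = True, R = True, C = False, Q = True, A = False, B = True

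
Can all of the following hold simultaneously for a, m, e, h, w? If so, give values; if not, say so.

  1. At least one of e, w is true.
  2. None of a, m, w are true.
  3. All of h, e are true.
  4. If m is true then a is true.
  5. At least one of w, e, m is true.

a=F; m=F; e=T; h=T; w=F

  (1) {e, w}: 1 true — at least one ✓
  (2) {a, m, w}: 0 true — none ✓
  (3) {h, e}: all 2 true ✓
  (4) m=F ⇒ a: vacuous ✓
  (5) {w, e, m}: 1 true — at least one ✓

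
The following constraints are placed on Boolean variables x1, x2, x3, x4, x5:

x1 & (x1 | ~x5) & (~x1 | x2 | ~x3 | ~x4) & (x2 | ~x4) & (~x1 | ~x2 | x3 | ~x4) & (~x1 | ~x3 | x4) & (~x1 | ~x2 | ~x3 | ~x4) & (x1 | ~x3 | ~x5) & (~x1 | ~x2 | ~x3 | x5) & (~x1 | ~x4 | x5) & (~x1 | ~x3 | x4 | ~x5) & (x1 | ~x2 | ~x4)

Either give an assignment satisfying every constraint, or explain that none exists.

x1 = True, x2 = False, x3 = False, x4 = False, x5 = True

Unit clause (x1) forces x1 = True.
Set x2 = False.
  then (x2 | ~x4) forces x4 = False.
  then (~x1 | ~x3 | x4) forces x3 = False.
Set x5 = True.
All clauses satisfied.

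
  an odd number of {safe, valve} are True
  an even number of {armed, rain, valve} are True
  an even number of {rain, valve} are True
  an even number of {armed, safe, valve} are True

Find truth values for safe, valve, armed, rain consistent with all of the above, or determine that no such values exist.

Adding constraints 1, 2, 3, 4 mod 2: every variable appears an even number of times on the left, so the left side is 0.
But the right sides sum to 1 (mod 2). 0 ≠ 1 — the system is inconsistent.

UNSATISFIABLE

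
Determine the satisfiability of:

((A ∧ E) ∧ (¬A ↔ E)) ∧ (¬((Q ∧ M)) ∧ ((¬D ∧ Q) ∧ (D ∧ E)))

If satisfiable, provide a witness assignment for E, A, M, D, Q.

Case D = True: the conjunct ¬D is False.
Case D = False: the conjunct D is False.
Both cases fail — unsatisfiable.

The formula is unsatisfiable.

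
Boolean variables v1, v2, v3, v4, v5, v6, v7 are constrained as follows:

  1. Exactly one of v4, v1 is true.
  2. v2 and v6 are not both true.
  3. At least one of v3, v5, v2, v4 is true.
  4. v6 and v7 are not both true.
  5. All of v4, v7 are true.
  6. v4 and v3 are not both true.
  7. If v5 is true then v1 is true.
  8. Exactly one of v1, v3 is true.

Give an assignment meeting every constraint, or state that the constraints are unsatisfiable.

The formula is unsatisfiable.

Case v3 = True:
  (5) forces v4 = True.
  Constraint (6) is violated (v4=T, v3=T) — contradiction.
Case v3 = False:
  (5) forces v4 = True.
  (1) with v4=T forces v1 = False.
  Constraint (8) is violated (v1=F, v3=F) — contradiction.
Both cases fail — unsatisfiable.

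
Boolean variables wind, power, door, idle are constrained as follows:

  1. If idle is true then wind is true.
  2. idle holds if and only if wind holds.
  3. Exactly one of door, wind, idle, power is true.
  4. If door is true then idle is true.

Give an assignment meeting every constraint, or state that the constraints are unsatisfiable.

wind = False, power = True, door = False, idle = False

  (1) idle=F ⇒ wind: vacuous ✓
  (2) idle=F, wind=F — same ✓
  (3) {door, wind, idle, power}: 1 true — exactly one ✓
  (4) door=F ⇒ idle: vacuous ✓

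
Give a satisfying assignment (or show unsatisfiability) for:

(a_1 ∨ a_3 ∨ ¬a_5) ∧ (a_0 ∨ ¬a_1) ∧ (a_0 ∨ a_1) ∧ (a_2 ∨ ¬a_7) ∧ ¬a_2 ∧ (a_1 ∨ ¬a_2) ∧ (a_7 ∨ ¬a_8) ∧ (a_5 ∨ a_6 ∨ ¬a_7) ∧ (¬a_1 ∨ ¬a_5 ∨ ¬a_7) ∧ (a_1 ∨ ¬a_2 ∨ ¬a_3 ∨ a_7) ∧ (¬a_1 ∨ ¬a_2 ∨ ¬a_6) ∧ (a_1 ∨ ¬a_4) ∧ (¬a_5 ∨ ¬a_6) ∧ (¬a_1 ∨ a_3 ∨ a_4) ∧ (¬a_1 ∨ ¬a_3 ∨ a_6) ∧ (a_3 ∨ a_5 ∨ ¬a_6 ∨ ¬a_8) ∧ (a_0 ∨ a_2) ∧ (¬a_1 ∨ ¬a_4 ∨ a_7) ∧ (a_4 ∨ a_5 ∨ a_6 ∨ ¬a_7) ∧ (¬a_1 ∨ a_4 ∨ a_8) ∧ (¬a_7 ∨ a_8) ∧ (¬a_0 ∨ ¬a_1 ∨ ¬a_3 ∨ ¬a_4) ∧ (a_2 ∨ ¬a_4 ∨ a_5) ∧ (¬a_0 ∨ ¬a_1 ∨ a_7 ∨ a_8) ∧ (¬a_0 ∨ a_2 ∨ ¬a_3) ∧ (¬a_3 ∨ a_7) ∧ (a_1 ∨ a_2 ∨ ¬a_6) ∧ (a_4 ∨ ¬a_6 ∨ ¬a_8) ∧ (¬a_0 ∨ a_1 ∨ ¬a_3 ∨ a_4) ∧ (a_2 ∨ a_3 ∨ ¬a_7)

Unit clause (¬a_2) forces a_2 = False.
In (a_0 ∨ a_2) only a_0 is left, so a_0 = True.
In (¬a_0 ∨ a_2 ∨ ¬a_3) only ¬a_3 is left, so a_3 = False.
In (a_2 ∨ a_3 ∨ ¬a_7) only ¬a_7 is left, so a_7 = False.
In (a_7 ∨ ¬a_8) only ¬a_8 is left, so a_8 = False.
In (¬a_0 ∨ ¬a_1 ∨ a_7 ∨ a_8) only ¬a_1 is left, so a_1 = False.
In (a_1 ∨ a_2 ∨ ¬a_6) only ¬a_6 is left, so a_6 = False.
In (a_1 ∨ a_3 ∨ ¬a_5) only ¬a_5 is left, so a_5 = False.
In (a_1 ∨ ¬a_4) only ¬a_4 is left, so a_4 = False.
All clauses satisfied.

a_0: True; a_1: False; a_2: False; a_3: False; a_4: False; a_5: False; a_6: False; a_7: False; a_8: False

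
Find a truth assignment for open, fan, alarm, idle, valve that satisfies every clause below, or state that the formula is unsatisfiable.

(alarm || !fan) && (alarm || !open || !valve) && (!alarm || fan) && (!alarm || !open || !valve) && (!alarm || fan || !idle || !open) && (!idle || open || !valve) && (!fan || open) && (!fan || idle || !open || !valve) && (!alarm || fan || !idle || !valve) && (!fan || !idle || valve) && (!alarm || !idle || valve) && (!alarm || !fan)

open=F, fan=F, alarm=F, idle=T, valve=F

Set open = False.
  then (!fan || open) forces fan = False.
  then (!alarm || fan) forces alarm = False.
Set idle = True.
  then (!idle || open || !valve) forces valve = False.
All clauses satisfied.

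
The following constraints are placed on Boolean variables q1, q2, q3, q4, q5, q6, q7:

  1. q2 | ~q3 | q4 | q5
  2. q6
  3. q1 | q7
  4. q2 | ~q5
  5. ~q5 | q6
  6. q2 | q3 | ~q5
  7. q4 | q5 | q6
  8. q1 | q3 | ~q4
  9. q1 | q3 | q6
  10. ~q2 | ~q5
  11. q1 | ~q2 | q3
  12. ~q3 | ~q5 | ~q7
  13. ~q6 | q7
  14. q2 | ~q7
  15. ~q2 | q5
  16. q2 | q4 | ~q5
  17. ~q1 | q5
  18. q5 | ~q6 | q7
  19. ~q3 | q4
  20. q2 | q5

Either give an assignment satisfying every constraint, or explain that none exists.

Case q6 = True:
  (~q6 | q7) forces q7 = True.
  (q2 | ~q7) forces q2 = True.
  (~q2 | ~q5) forces q5 = False.
  Clause (~q2 | q5) is falsified — contradiction.
Case q6 = False:
  Clause (q6) is falsified — contradiction.
Both cases fail, so the formula is unsatisfiable.

UNSATISFIABLE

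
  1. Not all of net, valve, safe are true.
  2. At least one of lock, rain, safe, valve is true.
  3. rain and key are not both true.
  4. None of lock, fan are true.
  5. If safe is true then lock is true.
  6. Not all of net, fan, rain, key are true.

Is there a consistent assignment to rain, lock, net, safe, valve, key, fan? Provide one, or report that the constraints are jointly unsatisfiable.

rain: True; lock: False; net: True; safe: False; valve: False; key: False; fan: False

  (1) {net, valve, safe}: 1/3 true — not all ✓
  (2) {lock, rain, safe, valve}: 1 true — at least one ✓
  (3) rain=T, key=F — not both ✓
  (4) {lock, fan}: 0 true — none ✓
  (5) safe=F ⇒ lock: vacuous ✓
  (6) {net, fan, rain, key}: 2/4 true — not all ✓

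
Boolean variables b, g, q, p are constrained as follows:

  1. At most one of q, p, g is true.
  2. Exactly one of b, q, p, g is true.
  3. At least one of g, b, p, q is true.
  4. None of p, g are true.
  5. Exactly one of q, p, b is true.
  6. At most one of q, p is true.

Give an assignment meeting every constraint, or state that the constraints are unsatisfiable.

b: True; g: False; q: False; p: False

  (1) {q, p, g}: 0 true — at most one ✓
  (2) {b, q, p, g}: 1 true — exactly one ✓
  (3) {g, b, p, q}: 1 true — at least one ✓
  (4) {p, g}: 0 true — none ✓
  (5) {q, p, b}: 1 true — exactly one ✓
  (6) {q, p}: 0 true — at most one ✓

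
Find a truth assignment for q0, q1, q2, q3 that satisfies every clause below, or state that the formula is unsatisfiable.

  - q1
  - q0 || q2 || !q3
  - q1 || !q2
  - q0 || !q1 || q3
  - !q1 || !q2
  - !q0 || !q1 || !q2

q0 = True; q1 = True; q2 = False; q3 = True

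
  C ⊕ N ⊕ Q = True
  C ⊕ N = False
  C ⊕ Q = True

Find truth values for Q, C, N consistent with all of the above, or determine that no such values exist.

Q = True; C = False; N = False

C ⊕ N ⊕ Q = F ⊕ F ⊕ T = True ✓
C ⊕ N = F ⊕ F = False ✓
C ⊕ Q = F ⊕ T = True ✓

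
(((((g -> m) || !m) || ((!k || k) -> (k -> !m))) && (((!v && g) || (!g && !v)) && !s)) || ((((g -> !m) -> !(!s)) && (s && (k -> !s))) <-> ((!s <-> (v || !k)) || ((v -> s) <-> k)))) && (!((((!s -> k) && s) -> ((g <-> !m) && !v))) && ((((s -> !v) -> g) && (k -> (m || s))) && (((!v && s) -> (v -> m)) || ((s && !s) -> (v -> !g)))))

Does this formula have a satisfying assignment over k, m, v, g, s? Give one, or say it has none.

The formula is unsatisfiable.

Case s = True: the formula simplifies to (!k <-> (!((v || !k)) || k)) && (!(((g <-> !m) && !v)) && (!v -> g)).
  k = True: the conjunct !k <-> (!((v || !k)) || k) becomes !True <-> (!v || True) = False.
  k = False: the conjunct !k <-> (!((v || !k)) || k) becomes !False <-> (False || False) = False.
Case s = False: the conjunct !((((!s -> k) && s) -> ((g <-> !m) && !v))) becomes !((False -> ((g <-> !m) && !v))) = False.
Both cases fail — unsatisfiable.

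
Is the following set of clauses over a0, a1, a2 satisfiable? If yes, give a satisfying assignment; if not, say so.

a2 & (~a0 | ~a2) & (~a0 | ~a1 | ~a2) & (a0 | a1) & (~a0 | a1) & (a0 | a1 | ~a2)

Unit clause (a2) forces a2 = True.
In (~a0 | ~a2) only ~a0 is left, so a0 = False.
In (a0 | a1) only a1 is left, so a1 = True.
Check each clause:
  (a2): a2 holds.
  (~a0 | ~a2): ~a0 holds.
  (~a0 | ~a1 | ~a2): ~a0 holds.
  (a0 | a1): a1 holds.
  (~a0 | a1): ~a0 holds.
  (a0 | a1 | ~a2): a1 holds.
All clauses satisfied.

a0 = False, a1 = True, a2 = True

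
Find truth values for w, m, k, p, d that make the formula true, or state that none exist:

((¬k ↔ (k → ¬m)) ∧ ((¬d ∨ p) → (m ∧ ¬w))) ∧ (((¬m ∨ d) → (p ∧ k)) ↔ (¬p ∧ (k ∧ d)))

w = True, m = False, k = False, p = False, d = True

  (¬k ↔ (k → ¬m)) ∧ ((¬d ∨ p) → (m ∧ ¬w)) = True
    ¬k ↔ (k → ¬m) = True
      ¬k = True
      k → ¬m = True
        ¬m = True
    (¬d ∨ p) → (m ∧ ¬w) = True
      ¬d ∨ p = False
        ¬d = False
      m ∧ ¬w = False
        ¬w = False
  ((¬m ∨ d) → (p ∧ k)) ↔ (¬p ∧ (k ∧ d)) = True
    (¬m ∨ d) → (p ∧ k) = False
      ¬m ∨ d = True
        ¬m = True
      p ∧ k = False
    ¬p ∧ (k ∧ d) = False
      ¬p = True
      k ∧ d = False
Both conjuncts True, so the formula holds.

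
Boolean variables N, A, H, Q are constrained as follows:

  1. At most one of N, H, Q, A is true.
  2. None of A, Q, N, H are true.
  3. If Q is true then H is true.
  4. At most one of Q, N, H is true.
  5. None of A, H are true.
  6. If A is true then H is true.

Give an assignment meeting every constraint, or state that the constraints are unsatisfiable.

N = False; A = False; H = False; Q = False

  (1) {N, H, Q, A}: 0 true — at most one ✓
  (2) {A, Q, N, H}: 0 true — none ✓
  (3) Q=F ⇒ H: vacuous ✓
  (4) {Q, N, H}: 0 true — at most one ✓
  (5) {A, H}: 0 true — none ✓
  (6) A=F ⇒ H: vacuous ✓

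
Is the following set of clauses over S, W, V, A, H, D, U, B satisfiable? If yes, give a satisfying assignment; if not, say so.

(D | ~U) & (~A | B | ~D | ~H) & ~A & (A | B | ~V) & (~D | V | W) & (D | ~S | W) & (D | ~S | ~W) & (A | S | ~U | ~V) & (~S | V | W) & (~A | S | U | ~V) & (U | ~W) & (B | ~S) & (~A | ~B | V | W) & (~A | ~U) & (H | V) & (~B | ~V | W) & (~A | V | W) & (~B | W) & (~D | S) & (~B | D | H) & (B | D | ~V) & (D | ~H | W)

S=T, W=T, V=F, A=F, H=T, D=T, U=T, B=T

Unit clause (~A) forces A = False.
Set S = True.
  then (B | ~S) forces B = True.
  then (~B | W) forces W = True.
  then (D | ~S | ~W) forces D = True.
  then (U | ~W) forces U = True.
Set V = False.
  then (H | V) forces H = True.
All clauses satisfied.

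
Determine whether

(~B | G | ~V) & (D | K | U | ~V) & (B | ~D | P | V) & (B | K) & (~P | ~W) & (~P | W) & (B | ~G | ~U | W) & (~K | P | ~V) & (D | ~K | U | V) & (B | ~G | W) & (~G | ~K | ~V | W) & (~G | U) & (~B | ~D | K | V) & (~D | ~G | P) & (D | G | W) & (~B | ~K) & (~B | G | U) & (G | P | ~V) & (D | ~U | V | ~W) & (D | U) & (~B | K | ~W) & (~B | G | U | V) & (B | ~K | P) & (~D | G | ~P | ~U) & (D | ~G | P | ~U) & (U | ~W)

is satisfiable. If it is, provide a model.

Case K = True:
  (~B | ~K) forces B = False.
  (B | ~K | P) forces P = True.
  (~P | ~W) forces W = False.
  Clause (~P | W) is falsified — contradiction.
Case K = False:
  (B | K) forces B = True.
  (~B | K | ~W) forces W = False.
  (~P | W) forces P = False.
  If G = True:
    (~G | U) forces U = True.
    (~D | ~G | P) forces D = False.
    clause (D | ~G | P | ~U) is falsified.
  If G = False:
    (~B | G | ~V) forces V = False.
    (~B | ~D | K | V) forces D = False.
    clause (D | G | W) is falsified.
  Every sub-case reaches a contradiction.
Both cases fail, so the formula is unsatisfiable.

UNSATISFIABLE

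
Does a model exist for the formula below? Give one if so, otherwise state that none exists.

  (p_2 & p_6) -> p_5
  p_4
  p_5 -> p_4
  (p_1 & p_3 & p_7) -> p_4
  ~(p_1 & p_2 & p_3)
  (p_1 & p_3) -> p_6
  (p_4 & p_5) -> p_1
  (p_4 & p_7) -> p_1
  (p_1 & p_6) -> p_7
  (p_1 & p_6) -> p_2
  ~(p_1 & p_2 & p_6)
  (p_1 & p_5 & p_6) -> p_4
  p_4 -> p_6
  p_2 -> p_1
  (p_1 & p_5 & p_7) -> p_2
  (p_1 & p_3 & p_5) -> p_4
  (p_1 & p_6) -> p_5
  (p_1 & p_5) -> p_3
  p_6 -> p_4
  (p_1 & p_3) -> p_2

Unit clause (p_4) forces p_4 = True.
In (~p_4 | p_6) only p_6 is left, so p_6 = True.
Try p_1 = True:
  (~p_1 | ~p_2 | ~p_6) forces p_2 = False.
  clause (~p_1 | p_2 | ~p_6) is falsified — backtrack.
So p_1 = False.
  then (p_1 | ~p_4 | ~p_7) forces p_7 = False.
  then (p_1 | ~p_2) forces p_2 = False.
  then (p_1 | ~p_4 | ~p_5) forces p_5 = False.
Set p_3 = True.
All clauses satisfied.

p_1: False; p_2: False; p_3: True; p_4: True; p_5: False; p_6: True; p_7: False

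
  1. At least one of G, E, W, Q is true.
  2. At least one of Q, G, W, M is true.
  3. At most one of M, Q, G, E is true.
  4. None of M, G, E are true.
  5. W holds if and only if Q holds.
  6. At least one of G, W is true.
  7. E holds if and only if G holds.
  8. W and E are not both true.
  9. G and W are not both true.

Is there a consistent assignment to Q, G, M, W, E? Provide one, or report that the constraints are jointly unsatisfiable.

Q=T; G=F; M=F; W=T; E=F

  (1) {G, E, W, Q}: 2 true — at least one ✓
  (2) {Q, G, W, M}: 2 true — at least one ✓
  (3) {M, Q, G, E}: 1 true — at most one ✓
  (4) {M, G, E}: 0 true — none ✓
  (5) W=T, Q=T — same ✓
  (6) {G, W}: 1 true — at least one ✓
  (7) E=F, G=F — same ✓
  (8) W=T, E=F — not both ✓
  (9) G=F, W=T — not both ✓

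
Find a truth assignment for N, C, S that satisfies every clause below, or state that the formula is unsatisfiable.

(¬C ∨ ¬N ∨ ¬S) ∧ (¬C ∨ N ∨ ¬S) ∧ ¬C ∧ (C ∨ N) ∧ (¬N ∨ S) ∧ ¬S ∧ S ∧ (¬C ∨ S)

The formula is unsatisfiable.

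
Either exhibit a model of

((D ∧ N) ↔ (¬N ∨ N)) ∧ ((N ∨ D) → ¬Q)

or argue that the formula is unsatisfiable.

N: True; D: True; Q: False

  (D ∧ N) ↔ (¬N ∨ N) = True
    D ∧ N = True
    ¬N ∨ N = True
      ¬N = False
  (N ∨ D) → ¬Q = True
    N ∨ D = True
    ¬Q = True
Both conjuncts True, so the formula holds.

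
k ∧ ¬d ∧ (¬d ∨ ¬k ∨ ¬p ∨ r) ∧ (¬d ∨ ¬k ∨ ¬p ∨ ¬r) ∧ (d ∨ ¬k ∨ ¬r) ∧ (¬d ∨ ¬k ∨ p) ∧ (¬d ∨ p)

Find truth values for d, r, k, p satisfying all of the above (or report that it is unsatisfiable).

d = False, r = False, k = True, p = True

Unit clause (k) forces k = True.
Unit clause (¬d) forces d = False.
In (d ∨ ¬k ∨ ¬r) only ¬r is left, so r = False.
Set p = True.
Check each clause:
  (k): k holds.
  (¬d): ¬d holds.
  (¬d ∨ ¬k ∨ ¬p ∨ r): ¬d holds.
  (¬d ∨ ¬k ∨ ¬p ∨ ¬r): ¬d holds.
  (d ∨ ¬k ∨ ¬r): ¬r holds.
  (¬d ∨ ¬k ∨ p): ¬d holds.
  (¬d ∨ p): ¬d holds.
All clauses satisfied.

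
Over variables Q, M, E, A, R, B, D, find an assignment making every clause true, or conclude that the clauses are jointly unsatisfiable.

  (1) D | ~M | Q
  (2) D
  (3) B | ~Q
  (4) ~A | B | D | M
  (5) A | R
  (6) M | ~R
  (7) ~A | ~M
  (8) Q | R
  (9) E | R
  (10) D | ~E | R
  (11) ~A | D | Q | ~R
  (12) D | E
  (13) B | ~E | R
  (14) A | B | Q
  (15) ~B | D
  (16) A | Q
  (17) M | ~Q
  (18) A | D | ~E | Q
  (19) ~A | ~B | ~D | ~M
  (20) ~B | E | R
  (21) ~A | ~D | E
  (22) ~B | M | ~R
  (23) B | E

Q = True; M = True; E = True; A = False; R = True; B = True; D = True

Unit clause (D) forces D = True.
Try Q = False:
  (Q | R) forces R = True.
  (M | ~R) forces M = True.
  (~A | ~M) forces A = False.
  clause (A | Q) is falsified — backtrack.
So Q = True.
  then (B | ~Q) forces B = True.
  then (M | ~Q) forces M = True.
  then (~A | ~B | ~D | ~M) forces A = False.
  then (A | R) forces R = True.
Set E = True.
All clauses satisfied.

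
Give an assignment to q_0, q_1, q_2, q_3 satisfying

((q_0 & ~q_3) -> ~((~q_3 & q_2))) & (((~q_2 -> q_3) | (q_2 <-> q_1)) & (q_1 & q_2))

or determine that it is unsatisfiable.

q_0=T; q_1=T; q_2=T; q_3=T

  (q_0 & ~q_3) -> ~((~q_3 & q_2)) = True
    q_0 & ~q_3 = False
      ~q_3 = False
    ~((~q_3 & q_2)) = True
      ~q_3 & q_2 = False
        ~q_3 = False
  ((~q_2 -> q_3) | (q_2 <-> q_1)) & (q_1 & q_2) = True
    (~q_2 -> q_3) | (q_2 <-> q_1) = True
      ~q_2 -> q_3 = True
        ~q_2 = False
      q_2 <-> q_1 = True
    q_1 & q_2 = True
Both conjuncts True, so the formula holds.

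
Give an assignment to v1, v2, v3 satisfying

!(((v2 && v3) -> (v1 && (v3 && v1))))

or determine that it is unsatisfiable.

v1 = False; v2 = True; v3 = True

  !(((v2 && v3) -> (v1 && (v3 && v1)))) = True
    (v2 && v3) -> (v1 && (v3 && v1)) = False
      v2 && v3 = True
      v1 && (v3 && v1) = False
        v3 && v1 = False
The formula evaluates to True.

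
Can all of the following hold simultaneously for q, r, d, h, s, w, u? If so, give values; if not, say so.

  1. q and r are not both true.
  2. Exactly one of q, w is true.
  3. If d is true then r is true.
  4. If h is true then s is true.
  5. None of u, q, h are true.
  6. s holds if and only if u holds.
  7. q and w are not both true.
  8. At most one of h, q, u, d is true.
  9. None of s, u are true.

q=F; r=F; d=F; h=F; s=F; w=T; u=F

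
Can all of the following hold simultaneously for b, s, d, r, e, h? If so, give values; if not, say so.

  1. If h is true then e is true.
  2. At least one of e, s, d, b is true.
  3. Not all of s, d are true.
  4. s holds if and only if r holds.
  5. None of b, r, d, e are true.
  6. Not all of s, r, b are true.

Case b = True:
  Constraint (5) is violated (b=T) — contradiction.
Case b = False:
  (5) forces r = False.
  (4) with r=F forces s = False.
  (5) forces d = False.
  (2) with s=F, d=F, b=F forces e = True.
  Constraint (5) is violated (e=T) — contradiction.
Both cases fail — unsatisfiable.

No satisfying assignment exists.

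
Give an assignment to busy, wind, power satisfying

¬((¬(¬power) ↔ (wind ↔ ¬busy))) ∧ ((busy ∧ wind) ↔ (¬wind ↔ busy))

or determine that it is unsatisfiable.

busy = False; wind = False; power = True

  ¬((¬(¬power) ↔ (wind ↔ ¬busy))) = True
    ¬(¬power) ↔ (wind ↔ ¬busy) = False
      ¬(¬power) = True
        ¬power = False
      wind ↔ ¬busy = False
        ¬busy = True
  (busy ∧ wind) ↔ (¬wind ↔ busy) = True
    busy ∧ wind = False
    ¬wind ↔ busy = False
      ¬wind = True
Both conjuncts True, so the formula holds.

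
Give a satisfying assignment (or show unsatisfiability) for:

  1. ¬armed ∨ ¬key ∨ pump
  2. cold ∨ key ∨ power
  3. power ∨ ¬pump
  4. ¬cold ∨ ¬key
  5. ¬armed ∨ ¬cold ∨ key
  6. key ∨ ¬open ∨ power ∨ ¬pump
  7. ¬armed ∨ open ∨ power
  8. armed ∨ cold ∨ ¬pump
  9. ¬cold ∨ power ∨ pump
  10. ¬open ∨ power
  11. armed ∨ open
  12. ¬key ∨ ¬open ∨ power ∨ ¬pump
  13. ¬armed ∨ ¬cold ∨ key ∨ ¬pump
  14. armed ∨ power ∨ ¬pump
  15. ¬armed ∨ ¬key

Set power = True.
Set cold = False.
Set pump = False.
Set armed = False.
  then (armed ∨ open) forces open = True.
Set key = True.
All clauses satisfied.

power = True, cold = False, pump = False, armed = False, key = True, open = True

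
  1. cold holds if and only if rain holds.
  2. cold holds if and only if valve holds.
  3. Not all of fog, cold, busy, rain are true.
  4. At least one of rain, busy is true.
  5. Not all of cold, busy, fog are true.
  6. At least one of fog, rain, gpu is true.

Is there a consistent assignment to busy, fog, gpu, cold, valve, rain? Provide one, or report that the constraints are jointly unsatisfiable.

busy = False, fog = False, gpu = False, cold = True, valve = True, rain = True

  (1) cold=T, rain=T — same ✓
  (2) cold=T, valve=T — same ✓
  (3) {fog, cold, busy, rain}: 2/4 true — not all ✓
  (4) {rain, busy}: 1 true — at least one ✓
  (5) {cold, busy, fog}: 1/3 true — not all ✓
  (6) {fog, rain, gpu}: 1 true — at least one ✓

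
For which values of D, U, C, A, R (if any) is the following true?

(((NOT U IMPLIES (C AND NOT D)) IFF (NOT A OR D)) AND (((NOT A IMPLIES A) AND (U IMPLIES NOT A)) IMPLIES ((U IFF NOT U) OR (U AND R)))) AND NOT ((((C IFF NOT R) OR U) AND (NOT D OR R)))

D=F, U=F, C=T, A=F, R=T

  ((NOT U IMPLIES (C AND NOT D)) IFF (NOT A OR D)) AND (((NOT A IMPLIES A) AND (U IMPLIES NOT A)) IMPLIES ((U IFF NOT U) OR (U AND R))) = True
    (NOT U IMPLIES (C AND NOT D)) IFF (NOT A OR D) = True
      NOT U IMPLIES (C AND NOT D) = True
        NOT U = True
        C AND NOT D = True
          NOT D = True
      NOT A OR D = True
        NOT A = True
    ((NOT A IMPLIES A) AND (U IMPLIES NOT A)) IMPLIES ((U IFF NOT U) OR (U AND R)) = True
      (NOT A IMPLIES A) AND (U IMPLIES NOT A) = False
        NOT A IMPLIES A = False
          NOT A = True
        U IMPLIES NOT A = True
          NOT A = True
      (U IFF NOT U) OR (U AND R) = False
        U IFF NOT U = False
          NOT U = True
        U AND R = False
  NOT ((((C IFF NOT R) OR U) AND (NOT D OR R))) = True
    ((C IFF NOT R) OR U) AND (NOT D OR R) = False
      (C IFF NOT R) OR U = False
        C IFF NOT R = False
          NOT R = False
      NOT D OR R = True
        NOT D = True
Both conjuncts True, so the formula holds.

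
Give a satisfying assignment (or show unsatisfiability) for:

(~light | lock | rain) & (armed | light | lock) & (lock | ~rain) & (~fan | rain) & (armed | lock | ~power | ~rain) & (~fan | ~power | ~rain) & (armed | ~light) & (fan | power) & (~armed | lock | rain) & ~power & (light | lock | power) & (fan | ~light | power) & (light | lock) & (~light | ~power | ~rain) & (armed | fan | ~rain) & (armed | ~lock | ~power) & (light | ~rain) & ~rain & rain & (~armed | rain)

Unsatisfiable — no assignment works.

Case rain = True:
  Clause (~rain) is falsified — contradiction.
Case rain = False:
  Clause (rain) is falsified — contradiction.
Both cases fail, so the formula is unsatisfiable.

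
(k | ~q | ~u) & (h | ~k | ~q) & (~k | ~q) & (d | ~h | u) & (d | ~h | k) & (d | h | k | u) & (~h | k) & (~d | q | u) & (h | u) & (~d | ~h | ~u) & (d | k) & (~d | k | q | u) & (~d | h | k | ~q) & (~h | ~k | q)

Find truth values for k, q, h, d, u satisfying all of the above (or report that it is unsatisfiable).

k = False, q = False, h = False, d = True, u = True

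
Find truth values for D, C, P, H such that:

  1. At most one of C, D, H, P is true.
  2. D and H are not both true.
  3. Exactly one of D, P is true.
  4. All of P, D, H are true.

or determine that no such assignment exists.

UNSATISFIABLE

Case D = True:
  (1) with D=T forces C = False.
  (1) with D=T forces H = False.
  Constraint (4) is violated (H=F) — contradiction.
Case D = False:
  Constraint (4) is violated (D=F) — contradiction.
Both cases fail — unsatisfiable.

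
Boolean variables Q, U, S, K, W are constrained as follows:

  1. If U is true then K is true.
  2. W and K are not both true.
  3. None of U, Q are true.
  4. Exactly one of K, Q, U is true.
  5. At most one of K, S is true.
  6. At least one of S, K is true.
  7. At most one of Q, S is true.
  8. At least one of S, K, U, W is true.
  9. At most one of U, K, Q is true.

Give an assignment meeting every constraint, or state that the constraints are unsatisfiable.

Q: False; U: False; S: False; K: True; W: False

  (1) U=F ⇒ K: vacuous ✓
  (2) W=F, K=T — not both ✓
  (3) {U, Q}: 0 true — none ✓
  (4) {K, Q, U}: 1 true — exactly one ✓
  (5) {K, S}: 1 true — at most one ✓
  (6) {S, K}: 1 true — at least one ✓
  (7) {Q, S}: 0 true — at most one ✓
  (8) {S, K, U, W}: 1 true — at least one ✓
  (9) {U, K, Q}: 1 true — at most one ✓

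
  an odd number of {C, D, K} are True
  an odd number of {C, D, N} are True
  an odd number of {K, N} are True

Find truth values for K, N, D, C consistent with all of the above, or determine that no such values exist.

Adding constraints 1, 2, 3 mod 2: every variable appears an even number of times on the left, so the left side is 0.
But the right sides sum to 1 (mod 2). 0 ≠ 1 — the system is inconsistent.

UNSATISFIABLE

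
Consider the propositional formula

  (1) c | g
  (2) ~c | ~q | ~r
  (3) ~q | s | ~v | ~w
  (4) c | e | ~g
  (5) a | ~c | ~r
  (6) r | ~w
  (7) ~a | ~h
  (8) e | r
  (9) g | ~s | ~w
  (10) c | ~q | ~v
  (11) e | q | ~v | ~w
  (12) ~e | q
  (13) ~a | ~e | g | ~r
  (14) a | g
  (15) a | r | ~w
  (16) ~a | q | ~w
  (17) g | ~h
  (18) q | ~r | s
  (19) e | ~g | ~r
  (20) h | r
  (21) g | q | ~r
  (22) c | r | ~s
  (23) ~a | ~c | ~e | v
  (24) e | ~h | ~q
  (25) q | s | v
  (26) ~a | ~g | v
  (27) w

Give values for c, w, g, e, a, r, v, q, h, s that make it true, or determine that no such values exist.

c = False; w = True; g = True; e = True; a = False; r = True; v = False; q = True; h = False; s = True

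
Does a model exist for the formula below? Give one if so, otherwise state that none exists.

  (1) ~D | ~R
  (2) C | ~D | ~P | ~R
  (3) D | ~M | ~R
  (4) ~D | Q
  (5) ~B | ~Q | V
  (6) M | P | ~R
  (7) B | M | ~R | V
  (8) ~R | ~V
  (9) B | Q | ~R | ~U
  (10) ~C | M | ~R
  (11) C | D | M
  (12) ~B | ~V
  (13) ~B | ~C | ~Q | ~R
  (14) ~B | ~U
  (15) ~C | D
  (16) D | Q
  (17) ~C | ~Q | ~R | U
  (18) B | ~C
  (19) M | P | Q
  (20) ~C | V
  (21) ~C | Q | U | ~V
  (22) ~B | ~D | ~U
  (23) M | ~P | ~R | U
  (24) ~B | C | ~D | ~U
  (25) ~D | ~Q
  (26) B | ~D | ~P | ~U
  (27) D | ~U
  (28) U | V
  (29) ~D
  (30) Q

P=F; C=F; V=T; D=F; Q=T; U=F; M=T; B=F; R=F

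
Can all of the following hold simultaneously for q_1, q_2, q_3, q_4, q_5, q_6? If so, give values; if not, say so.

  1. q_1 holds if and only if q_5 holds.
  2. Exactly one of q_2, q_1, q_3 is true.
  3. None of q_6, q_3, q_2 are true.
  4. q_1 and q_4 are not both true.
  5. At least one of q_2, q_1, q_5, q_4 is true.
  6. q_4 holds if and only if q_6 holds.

q_1 = True, q_2 = False, q_3 = False, q_4 = False, q_5 = True, q_6 = False

  (1) q_1=T, q_5=T — same ✓
  (2) {q_2, q_1, q_3}: 1 true — exactly one ✓
  (3) {q_6, q_3, q_2}: 0 true — none ✓
  (4) q_1=T, q_4=F — not both ✓
  (5) {q_2, q_1, q_5, q_4}: 2 true — at least one ✓
  (6) q_4=F, q_6=F — same ✓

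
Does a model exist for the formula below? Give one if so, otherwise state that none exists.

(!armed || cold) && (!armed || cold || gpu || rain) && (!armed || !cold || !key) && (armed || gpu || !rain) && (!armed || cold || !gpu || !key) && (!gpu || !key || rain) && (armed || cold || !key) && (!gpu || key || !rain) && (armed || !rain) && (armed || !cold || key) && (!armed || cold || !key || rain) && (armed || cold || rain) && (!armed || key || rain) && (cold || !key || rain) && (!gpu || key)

Try cold = False:
  (!armed || cold) forces armed = False.
  (armed || cold || !key) forces key = False.
  (armed || !rain) forces rain = False.
  clause (armed || cold || rain) is falsified — backtrack.
So cold = True.
Set rain = False.
Set armed = False.
  then (armed || !cold || key) forces key = True.
  then (!gpu || !key || rain) forces gpu = False.
All clauses satisfied.

cold = True; rain = False; armed = False; gpu = False; key = True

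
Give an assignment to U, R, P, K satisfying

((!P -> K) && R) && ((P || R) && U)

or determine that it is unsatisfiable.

U=T, R=T, P=T, K=F

  (!P -> K) && R = True
    !P -> K = True
      !P = False
  (P || R) && U = True
    P || R = True
Both conjuncts True, so the formula holds.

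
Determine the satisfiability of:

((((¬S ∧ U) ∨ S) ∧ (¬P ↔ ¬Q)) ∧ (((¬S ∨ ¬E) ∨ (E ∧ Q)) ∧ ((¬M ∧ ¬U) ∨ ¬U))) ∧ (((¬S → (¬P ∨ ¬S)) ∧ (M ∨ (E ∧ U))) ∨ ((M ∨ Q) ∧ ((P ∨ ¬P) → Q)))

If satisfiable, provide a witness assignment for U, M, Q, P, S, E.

U = False, M = False, Q = True, P = True, S = True, E = False

  (((¬S ∧ U) ∨ S) ∧ (¬P ↔ ¬Q)) ∧ (((¬S ∨ ¬E) ∨ (E ∧ Q)) ∧ ((¬M ∧ ¬U) ∨ ¬U)) = True
    ((¬S ∧ U) ∨ S) ∧ (¬P ↔ ¬Q) = True
      (¬S ∧ U) ∨ S = True
        ¬S ∧ U = False
          ¬S = False
      ¬P ↔ ¬Q = True
        ¬P = False
        ¬Q = False
    ((¬S ∨ ¬E) ∨ (E ∧ Q)) ∧ ((¬M ∧ ¬U) ∨ ¬U) = True
      (¬S ∨ ¬E) ∨ (E ∧ Q) = True
        ¬S ∨ ¬E = True
          ¬S = False
          ¬E = True
        E ∧ Q = False
      (¬M ∧ ¬U) ∨ ¬U = True
        ¬M ∧ ¬U = True
          ¬M = True
          ¬U = True
        ¬U = True
  ((¬S → (¬P ∨ ¬S)) ∧ (M ∨ (E ∧ U))) ∨ ((M ∨ Q) ∧ ((P ∨ ¬P) → Q)) = True
    (¬S → (¬P ∨ ¬S)) ∧ (M ∨ (E ∧ U)) = False
      ¬S → (¬P ∨ ¬S) = True
        ¬S = False
        ¬P ∨ ¬S = False
          ¬P = False
          ¬S = False
      M ∨ (E ∧ U) = False
        E ∧ U = False
    (M ∨ Q) ∧ ((P ∨ ¬P) → Q) = True
      M ∨ Q = True
      (P ∨ ¬P) → Q = True
        P ∨ ¬P = True
          ¬P = False
Both conjuncts True, so the formula holds.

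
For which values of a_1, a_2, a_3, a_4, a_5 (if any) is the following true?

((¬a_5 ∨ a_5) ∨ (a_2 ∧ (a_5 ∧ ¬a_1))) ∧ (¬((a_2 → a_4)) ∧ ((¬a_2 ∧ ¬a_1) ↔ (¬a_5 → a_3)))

a_1: False, a_2: True, a_3: False, a_4: False, a_5: False

  (¬a_5 ∨ a_5) ∨ (a_2 ∧ (a_5 ∧ ¬a_1)) = True
    ¬a_5 ∨ a_5 = True
      ¬a_5 = True
    a_2 ∧ (a_5 ∧ ¬a_1) = False
      a_5 ∧ ¬a_1 = False
        ¬a_1 = True
  ¬((a_2 → a_4)) ∧ ((¬a_2 ∧ ¬a_1) ↔ (¬a_5 → a_3)) = True
    ¬((a_2 → a_4)) = True
      a_2 → a_4 = False
    (¬a_2 ∧ ¬a_1) ↔ (¬a_5 → a_3) = True
      ¬a_2 ∧ ¬a_1 = False
        ¬a_2 = False
        ¬a_1 = True
      ¬a_5 → a_3 = False
        ¬a_5 = True
Both conjuncts True, so the formula holds.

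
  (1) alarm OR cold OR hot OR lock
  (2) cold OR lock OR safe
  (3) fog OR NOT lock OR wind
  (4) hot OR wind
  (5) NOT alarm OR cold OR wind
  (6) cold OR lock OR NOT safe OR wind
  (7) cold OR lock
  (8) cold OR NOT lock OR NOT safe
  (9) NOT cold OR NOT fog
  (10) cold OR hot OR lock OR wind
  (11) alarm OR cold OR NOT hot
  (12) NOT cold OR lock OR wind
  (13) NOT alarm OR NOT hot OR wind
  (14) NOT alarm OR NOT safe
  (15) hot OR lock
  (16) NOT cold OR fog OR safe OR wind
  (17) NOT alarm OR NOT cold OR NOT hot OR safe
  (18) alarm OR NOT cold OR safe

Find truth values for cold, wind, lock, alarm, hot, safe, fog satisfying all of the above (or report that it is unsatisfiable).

cold: True, wind: True, lock: True, alarm: True, hot: False, safe: False, fog: False

Set cold = True.
  then (NOT cold OR NOT fog) forces fog = False.
Try wind = False:
  (fog OR NOT lock OR wind) forces lock = False.
  clause (NOT cold OR lock OR wind) is falsified — backtrack.
So wind = True.
Set lock = True.
Set alarm = True.
  then (NOT alarm OR NOT safe) forces safe = False.
  then (NOT alarm OR NOT cold OR NOT hot OR safe) forces hot = False.
All clauses satisfied.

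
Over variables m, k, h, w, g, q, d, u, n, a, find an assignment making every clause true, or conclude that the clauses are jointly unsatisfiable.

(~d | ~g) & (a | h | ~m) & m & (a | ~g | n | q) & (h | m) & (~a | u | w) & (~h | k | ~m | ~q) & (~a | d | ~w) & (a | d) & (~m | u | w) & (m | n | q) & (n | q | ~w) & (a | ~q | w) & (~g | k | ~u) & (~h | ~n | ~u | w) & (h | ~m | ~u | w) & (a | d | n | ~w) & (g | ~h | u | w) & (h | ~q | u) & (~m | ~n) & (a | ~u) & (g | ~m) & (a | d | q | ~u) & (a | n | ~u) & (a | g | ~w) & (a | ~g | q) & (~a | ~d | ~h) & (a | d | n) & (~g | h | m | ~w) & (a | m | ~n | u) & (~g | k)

m=T; k=T; h=T; w=F; g=T; q=T; d=F; u=T; n=F; a=T

Unit clause (m) forces m = True.
In (~m | ~n) only ~n is left, so n = False.
In (g | ~m) only g is left, so g = True.
In (~g | k) only k is left, so k = True.
In (~d | ~g) only ~d is left, so d = False.
In (a | d) only a is left, so a = True.
In (~a | d | ~w) only ~w is left, so w = False.
In (~m | u | w) only u is left, so u = True.
In (h | ~m | ~u | w) only h is left, so h = True.
Set q = True.
All clauses satisfied.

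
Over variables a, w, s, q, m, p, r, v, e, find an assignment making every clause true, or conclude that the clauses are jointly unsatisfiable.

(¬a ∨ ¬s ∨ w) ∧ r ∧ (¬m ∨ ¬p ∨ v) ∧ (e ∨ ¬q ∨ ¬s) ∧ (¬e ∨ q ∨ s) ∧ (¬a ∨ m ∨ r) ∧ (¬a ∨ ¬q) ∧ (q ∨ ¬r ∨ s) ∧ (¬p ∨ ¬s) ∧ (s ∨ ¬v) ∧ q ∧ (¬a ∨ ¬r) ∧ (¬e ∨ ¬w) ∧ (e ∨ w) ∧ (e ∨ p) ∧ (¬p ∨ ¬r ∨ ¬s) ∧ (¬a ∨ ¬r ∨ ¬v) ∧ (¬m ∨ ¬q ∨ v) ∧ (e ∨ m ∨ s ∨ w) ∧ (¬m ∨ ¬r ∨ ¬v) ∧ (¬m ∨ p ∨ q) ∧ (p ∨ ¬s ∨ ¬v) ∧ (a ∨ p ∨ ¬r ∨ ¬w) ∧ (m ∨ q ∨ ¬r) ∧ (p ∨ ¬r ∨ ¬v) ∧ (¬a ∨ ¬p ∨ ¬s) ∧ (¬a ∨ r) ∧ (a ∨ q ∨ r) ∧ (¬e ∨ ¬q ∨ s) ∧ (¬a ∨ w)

a = False, w = True, s = False, q = True, m = False, p = True, r = True, v = False, e = False

Unit clause (r) forces r = True.
Unit clause (q) forces q = True.
In (¬a ∨ ¬r) only ¬a is left, so a = False.
Set w = True.
  then (¬e ∨ ¬w) forces e = False.
  then (e ∨ p) forces p = True.
  then (¬p ∨ ¬r ∨ ¬s) forces s = False.
  then (s ∨ ¬v) forces v = False.
  then (¬m ∨ ¬q ∨ v) forces m = False.
All clauses satisfied.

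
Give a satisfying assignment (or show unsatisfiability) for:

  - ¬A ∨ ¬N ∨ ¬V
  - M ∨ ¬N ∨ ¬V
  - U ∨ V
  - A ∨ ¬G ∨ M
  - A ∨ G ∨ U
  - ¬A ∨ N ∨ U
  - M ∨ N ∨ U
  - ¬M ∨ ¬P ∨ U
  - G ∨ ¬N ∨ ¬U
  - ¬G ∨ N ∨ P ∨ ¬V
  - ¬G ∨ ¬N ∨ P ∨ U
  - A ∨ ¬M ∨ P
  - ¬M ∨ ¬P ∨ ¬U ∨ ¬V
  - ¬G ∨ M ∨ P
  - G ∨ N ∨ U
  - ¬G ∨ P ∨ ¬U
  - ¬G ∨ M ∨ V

Set G = False.
Try U = False:
  (U ∨ V) forces V = True.
  (A ∨ G ∨ U) forces A = True.
  (¬A ∨ ¬N ∨ ¬V) forces N = False.
  clause (¬A ∨ N ∨ U) is falsified — backtrack.
So U = True.
  then (G ∨ ¬N ∨ ¬U) forces N = False.
Set P = True.
Set M = True.
  then (¬M ∨ ¬P ∨ ¬U ∨ ¬V) forces V = False.
Set A = True.
All clauses satisfied.

G = False, U = True, N = False, P = True, M = True, V = False, A = True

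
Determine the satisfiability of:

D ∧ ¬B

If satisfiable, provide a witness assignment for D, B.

D = True; B = False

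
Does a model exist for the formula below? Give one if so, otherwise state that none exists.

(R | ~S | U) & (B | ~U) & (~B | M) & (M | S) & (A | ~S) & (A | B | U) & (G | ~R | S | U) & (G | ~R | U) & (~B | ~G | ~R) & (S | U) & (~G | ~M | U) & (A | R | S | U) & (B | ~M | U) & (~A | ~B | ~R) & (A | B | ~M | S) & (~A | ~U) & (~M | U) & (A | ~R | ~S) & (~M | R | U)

B = True; S = False; G = False; M = True; U = True; R = False; A = False

Set B = True.
  then (~B | M) forces M = True.
  then (~M | U) forces U = True.
  then (~A | ~U) forces A = False.
  then (A | ~S) forces S = False.
Set G = False.
Set R = False.
All clauses satisfied.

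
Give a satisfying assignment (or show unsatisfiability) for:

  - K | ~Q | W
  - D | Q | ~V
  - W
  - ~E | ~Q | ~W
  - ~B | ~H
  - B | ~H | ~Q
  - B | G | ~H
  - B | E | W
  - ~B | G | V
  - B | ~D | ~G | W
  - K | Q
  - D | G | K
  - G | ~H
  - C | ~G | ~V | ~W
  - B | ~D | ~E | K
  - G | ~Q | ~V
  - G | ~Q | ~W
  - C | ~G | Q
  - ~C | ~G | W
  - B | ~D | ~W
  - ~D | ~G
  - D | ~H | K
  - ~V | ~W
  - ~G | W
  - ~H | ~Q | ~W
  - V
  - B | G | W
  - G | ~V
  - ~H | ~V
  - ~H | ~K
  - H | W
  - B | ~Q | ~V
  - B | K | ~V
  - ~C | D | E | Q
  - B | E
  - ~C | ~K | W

Unsatisfiable

Case W = True:
  (~V | ~W) forces V = False.
  Clause (V) is falsified — contradiction.
Case W = False:
  Clause (W) is falsified — contradiction.
Both cases fail, so the formula is unsatisfiable.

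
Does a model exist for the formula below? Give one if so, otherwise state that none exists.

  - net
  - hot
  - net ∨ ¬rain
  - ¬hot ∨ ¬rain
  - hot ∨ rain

Unit clause (net) forces net = True.
Unit clause (hot) forces hot = True.
In (¬hot ∨ ¬rain) only ¬rain is left, so rain = False.
Check each clause:
  (net): net holds.
  (hot): hot holds.
  (net ∨ ¬rain): net holds.
  (¬hot ∨ ¬rain): ¬rain holds.
  (hot ∨ rain): hot holds.
All clauses satisfied.

hot: True; net: True; rain: False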